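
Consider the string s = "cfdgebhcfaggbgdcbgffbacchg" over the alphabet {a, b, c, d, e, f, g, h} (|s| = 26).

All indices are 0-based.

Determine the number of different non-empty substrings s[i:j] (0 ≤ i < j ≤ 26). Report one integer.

331

rank | idx | suffix
   0 |  21 | acchg
   1 |   9 | aggbgdcbgffbacchg
   2 |  20 | bacchg
   3 |  12 | bgdcbgffbacchg
   4 |  16 | bgffbacchg
   5 |   5 | bhcfaggbgdcbgffbacchg
   6 |  15 | cbgffbacchg
   7 |  22 | cchg
   8 |   7 | cfaggbgdcbgffbacchg
   9 |   0 | cfdgebhcfaggbgdcbgffbacchg
  10 |  23 | chg
  11 |  14 | dcbgffbacchg
  12 |   2 | dgebhcfaggbgdcbgffbacchg
  13 |   4 | ebhcfaggbgdcbgffbacchg
  14 |   8 | faggbgdcbgffbacchg
  15 |  19 | fbacchg
  16 |   1 | fdgebhcfaggbgdcbgffbacchg
  17 |  18 | ffbacchg
  18 |  25 | g
  19 |  11 | gbgdcbgffbacchg
  20 |  13 | gdcbgffbacchg
  21 |   3 | gebhcfaggbgdcbgffbacchg
  22 |  17 | gffbacchg
  23 |  10 | ggbgdcbgffbacchg
  24 |   6 | hcfaggbgdcbgffbacchg
  25 |  24 | hg

SA = [21, 9, 20, 12, 16, 5, 15, 22, 7, 0, 23, 14, 2, 4, 8, 19, 1, 18, 25, 11, 13, 3, 17, 10, 6, 24]
i: (SA[i-1],SA[i]) lcp shared
  1: (21,9) 1 'a'
  2: (9,20) 0 ''
  3: (20,12) 1 'b'
  4: (12,16) 2 'bg'
  5: (16,5) 1 'b'
  6: (5,15) 0 ''
  7: (15,22) 1 'c'
  8: (22,7) 1 'c'
  9: (7,0) 2 'cf'
  10: (0,23) 1 'c'
  11: (23,14) 0 ''
  12: (14,2) 1 'd'
  13: (2,4) 0 ''
  14: (4,8) 0 ''
  15: (8,19) 1 'f'
  16: (19,1) 1 'f'
  17: (1,18) 1 'f'
  18: (18,25) 0 ''
  19: (25,11) 1 'g'
  20: (11,13) 1 'g'
  21: (13,3) 1 'g'
  22: (3,17) 1 'g'
  23: (17,10) 1 'g'
  24: (10,6) 0 ''
  25: (6,24) 1 'h'

n(n+1)/2 = 26·27/2 = 351
Σ LCP = 0 + 1 + 0 + 1 + 2 + 1 + 0 + 1 + 1 + 2 + 1 + 0 + 1 + 0 + 0 + 1 + 1 + 1 + 0 + 1 + 1 + 1 + 1 + 1 + 0 + 1 = 20
distinct = 351 − 20 = 331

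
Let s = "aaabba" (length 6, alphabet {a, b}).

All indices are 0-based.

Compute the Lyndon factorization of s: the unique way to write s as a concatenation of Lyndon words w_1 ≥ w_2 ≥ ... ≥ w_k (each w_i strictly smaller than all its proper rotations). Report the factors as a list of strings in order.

emit factor 1: 'aaabb' (i=0, period=5)
emit factor 2: 'a' (i=5, period=1)

["aaabb", "a"]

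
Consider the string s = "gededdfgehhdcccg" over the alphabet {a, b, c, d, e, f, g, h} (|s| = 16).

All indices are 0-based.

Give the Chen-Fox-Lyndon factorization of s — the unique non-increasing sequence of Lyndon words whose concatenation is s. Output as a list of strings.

["g", "e", "de", "ddfgehh", "d", "cccg"]

emit factor 1: 'g' (i=0, period=1)
emit factor 2: 'e' (i=1, period=1)
emit factor 3: 'de' (i=2, period=2)
emit factor 4: 'ddfgehh' (i=4, period=7)
emit factor 5: 'd' (i=11, period=1)
emit factor 6: 'cccg' (i=12, period=4)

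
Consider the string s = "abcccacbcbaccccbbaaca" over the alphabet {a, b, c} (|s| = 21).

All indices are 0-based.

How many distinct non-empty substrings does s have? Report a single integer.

200

rank→(start, suffix):
  0 → (20, 'a')
  1 → (17, 'aaca')
  2 → (0, 'abcccacbcbaccccbbaaca')
  3 → (18, 'aca')
  4 → (5, 'acbcbaccccbbaaca')
  5 → (10, 'accccbbaaca')
  6 → (16, 'baaca')
  7 → (9, 'baccccbbaaca')
  8 → (15, 'bbaaca')
  9 → (7, 'bcbaccccbbaaca')
  10 → (1, 'bcccacbcbaccccbbaaca')
  11 → (19, 'ca')
  12 → (4, 'cacbcbaccccbbaaca')
  13 → (8, 'cbaccccbbaaca')
  14 → (14, 'cbbaaca')
  15 → (6, 'cbcbaccccbbaaca')
  16 → (3, 'ccacbcbaccccbbaaca')
  17 → (13, 'ccbbaaca')
  18 → (2, 'cccacbcbaccccbbaaca')
  19 → (12, 'cccbbaaca')
  20 → (11, 'ccccbbaaca')

SA = [20, 17, 0, 18, 5, 10, 16, 9, 15, 7, 1, 19, 4, 8, 14, 6, 3, 13, 2, 12, 11]
rank  pair      lcp
   1  s[20:],s[17:]  1  'a'
   2  s[17:],s[0:]  1  'a'
   3  s[0:],s[18:]  1  'a'
   4  s[18:],s[5:]  2  'ac'
   5  s[5:],s[10:]  2  'ac'
   6  s[10:],s[16:]  0  ''
   7  s[16:],s[9:]  2  'ba'
   8  s[9:],s[15:]  1  'b'
   9  s[15:],s[7:]  1  'b'
  10  s[7:],s[1:]  2  'bc'
  11  s[1:],s[19:]  0  ''
  12  s[19:],s[4:]  2  'ca'
  13  s[4:],s[8:]  1  'c'
  14  s[8:],s[14:]  2  'cb'
  15  s[14:],s[6:]  2  'cb'
  16  s[6:],s[3:]  1  'c'
  17  s[3:],s[13:]  2  'cc'
  18  s[13:],s[2:]  2  'cc'
  19  s[2:],s[12:]  3  'ccc'
  20  s[12:],s[11:]  3  'ccc'

n(n+1)/2 = 21·22/2 = 231
Σ LCP = 0 + 1 + 1 + 1 + 2 + 2 + 0 + 2 + 1 + 1 + 2 + 0 + 2 + 1 + 2 + 2 + 1 + 2 + 2 + 3 + 3 = 31
distinct = 231 − 31 = 200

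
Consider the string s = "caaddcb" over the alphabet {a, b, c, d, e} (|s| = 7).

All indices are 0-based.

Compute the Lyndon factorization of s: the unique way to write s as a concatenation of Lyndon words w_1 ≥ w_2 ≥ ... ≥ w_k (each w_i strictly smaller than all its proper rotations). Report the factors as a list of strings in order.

["c", "aaddcb"]

emit factor 1: 'c' (i=0, period=1)
emit factor 2: 'aaddcb' (i=1, period=6)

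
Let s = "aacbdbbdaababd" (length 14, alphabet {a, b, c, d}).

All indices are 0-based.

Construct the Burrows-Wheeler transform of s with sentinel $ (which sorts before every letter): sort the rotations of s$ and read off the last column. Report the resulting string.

dd$abaadabcabbb

rank  rotation         last
    0  $aacbdbbdaababd  d
    1  aababd$aacbdbbd  d
    2  aacbdbbdaababd$  $
    3  ababd$aacbdbbda  a
    4  abd$aacbdbbdaab  b
    5  acbdbbdaababd$a  a
    6  babd$aacbdbbdaa  a
    7  bbdaababd$aacbd  d
    8  bd$aacbdbbdaaba  a
    9  bdaababd$aacbdb  b
   10  bdbbdaababd$aac  c
   11  cbdbbdaababd$aa  a
   12  d$aacbdbbdaabab  b
   13  daababd$aacbdbb  b
   14  dbbdaababd$aacb  b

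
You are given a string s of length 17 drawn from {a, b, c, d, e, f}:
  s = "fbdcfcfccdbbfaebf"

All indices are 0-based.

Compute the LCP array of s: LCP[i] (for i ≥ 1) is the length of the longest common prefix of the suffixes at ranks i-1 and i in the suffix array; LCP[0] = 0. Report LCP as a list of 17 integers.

[0, 0, 1, 1, 2, 0, 1, 1, 3, 0, 1, 0, 0, 1, 1, 1, 2]

rank→(start, suffix):
  0 → (13, 'aebf')
  1 → (10, 'bbfaebf')
  2 → (1, 'bdcfcfccdbbfaebf')
  3 → (15, 'bf')
  4 → (11, 'bfaebf')
  5 → (7, 'ccdbbfaebf')
  6 → (8, 'cdbbfaebf')
  7 → (5, 'cfccdbbfaebf')
  8 → (3, 'cfcfccdbbfaebf')
  9 → (9, 'dbbfaebf')
  10 → (2, 'dcfcfccdbbfaebf')
  11 → (14, 'ebf')
  12 → (16, 'f')
  13 → (12, 'faebf')
  14 → (0, 'fbdcfcfccdbbfaebf')
  15 → (6, 'fccdbbfaebf')
  16 → (4, 'fcfccdbbfaebf')

SA = [13, 10, 1, 15, 11, 7, 8, 5, 3, 9, 2, 14, 16, 12, 0, 6, 4]
[i] adj suffixes → lcp
  [1] 13/10 → 0 ('')
  [2] 10/1 → 1 ('b')
  [3] 1/15 → 1 ('b')
  [4] 15/11 → 2 ('bf')
  [5] 11/7 → 0 ('')
  [6] 7/8 → 1 ('c')
  [7] 8/5 → 1 ('c')
  [8] 5/3 → 3 ('cfc')
  [9] 3/9 → 0 ('')
  [10] 9/2 → 1 ('d')
  [11] 2/14 → 0 ('')
  [12] 14/16 → 0 ('')
  [13] 16/12 → 1 ('f')
  [14] 12/0 → 1 ('f')
  [15] 0/6 → 1 ('f')
  [16] 6/4 → 2 ('fc')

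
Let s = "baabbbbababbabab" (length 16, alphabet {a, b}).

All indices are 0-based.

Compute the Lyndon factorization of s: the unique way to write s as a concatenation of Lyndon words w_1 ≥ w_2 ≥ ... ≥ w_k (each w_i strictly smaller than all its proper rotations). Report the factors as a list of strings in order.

emit factor 1: 'b' (i=0, period=1)
emit factor 2: 'aabbbbababbabab' (i=1, period=15)

["b", "aabbbbababbabab"]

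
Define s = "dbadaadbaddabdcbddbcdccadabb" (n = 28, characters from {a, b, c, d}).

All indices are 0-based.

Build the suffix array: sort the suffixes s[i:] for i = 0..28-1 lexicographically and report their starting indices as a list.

sorted suffixes:
  #0 SA[0]=4  'aadbaddabdcbddbcdccadabb'
  #1 SA[1]=25  'abb'
  #2 SA[2]=11  'abdcbddbcdccadabb'
  #3 SA[3]=2  'adaadbaddabdcbddbcdccadabb'
  #4 SA[4]=23  'adabb'
  #5 SA[5]=5  'adbaddabdcbddbcdccadabb'
  #6 SA[6]=8  'addabdcbddbcdccadabb'
  #7 SA[7]=27  'b'
  #8 SA[8]=1  'badaadbaddabdcbddbcdccadabb'
  #9 SA[9]=7  'baddabdcbddbcdccadabb'
  #10 SA[10]=26  'bb'
  #11 SA[11]=18  'bcdccadabb'
  #12 SA[12]=12  'bdcbddbcdccadabb'
  #13 SA[13]=15  'bddbcdccadabb'
  #14 SA[14]=22  'cadabb'
  #15 SA[15]=14  'cbddbcdccadabb'
  #16 SA[16]=21  'ccadabb'
  #17 SA[17]=19  'cdccadabb'
  #18 SA[18]=3  'daadbaddabdcbddbcdccadabb'
  #19 SA[19]=24  'dabb'
  #20 SA[20]=10  'dabdcbddbcdccadabb'
  #21 SA[21]=0  'dbadaadbaddabdcbddbcdccadabb'
  #22 SA[22]=6  'dbaddabdcbddbcdccadabb'
  #23 SA[23]=17  'dbcdccadabb'
  #24 SA[24]=13  'dcbddbcdccadabb'
  #25 SA[25]=20  'dccadabb'
  #26 SA[26]=9  'ddabdcbddbcdccadabb'
  #27 SA[27]=16  'ddbcdccadabb'

[4, 25, 11, 2, 23, 5, 8, 27, 1, 7, 26, 18, 12, 15, 22, 14, 21, 19, 3, 24, 10, 0, 6, 17, 13, 20, 9, 16]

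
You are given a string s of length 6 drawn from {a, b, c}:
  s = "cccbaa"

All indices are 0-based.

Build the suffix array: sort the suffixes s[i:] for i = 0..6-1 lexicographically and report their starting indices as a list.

rank→(start, suffix):
  0 → (5, 'a')
  1 → (4, 'aa')
  2 → (3, 'baa')
  3 → (2, 'cbaa')
  4 → (1, 'ccbaa')
  5 → (0, 'cccbaa')

[5, 4, 3, 2, 1, 0]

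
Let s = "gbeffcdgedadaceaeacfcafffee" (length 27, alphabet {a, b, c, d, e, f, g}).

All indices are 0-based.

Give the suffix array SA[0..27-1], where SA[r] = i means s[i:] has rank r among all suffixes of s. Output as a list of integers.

[12, 17, 10, 15, 21, 1, 20, 5, 13, 18, 11, 9, 6, 26, 16, 14, 8, 25, 2, 19, 4, 24, 3, 23, 22, 0, 7]

rank→(start, suffix):
  0 → (12, 'aceaeacfcafffee')
  1 → (17, 'acfcafffee')
  2 → (10, 'adaceaeacfcafffee')
  3 → (15, 'aeacfcafffee')
  4 → (21, 'afffee')
  5 → (1, 'beffcdgedadaceaeacfcafffee')
  6 → (20, 'cafffee')
  7 → (5, 'cdgedadaceaeacfcafffee')
  8 → (13, 'ceaeacfcafffee')
  9 → (18, 'cfcafffee')
  10 → (11, 'daceaeacfcafffee')
  11 → (9, 'dadaceaeacfcafffee')
  12 → (6, 'dgedadaceaeacfcafffee')
  13 → (26, 'e')
  14 → (16, 'eacfcafffee')
  15 → (14, 'eaeacfcafffee')
  16 → (8, 'edadaceaeacfcafffee')
  17 → (25, 'ee')
  18 → (2, 'effcdgedadaceaeacfcafffee')
  19 → (19, 'fcafffee')
  20 → (4, 'fcdgedadaceaeacfcafffee')
  21 → (24, 'fee')
  22 → (3, 'ffcdgedadaceaeacfcafffee')
  23 → (23, 'ffee')
  24 → (22, 'fffee')
  25 → (0, 'gbeffcdgedadaceaeacfcafffee')
  26 → (7, 'gedadaceaeacfcafffee')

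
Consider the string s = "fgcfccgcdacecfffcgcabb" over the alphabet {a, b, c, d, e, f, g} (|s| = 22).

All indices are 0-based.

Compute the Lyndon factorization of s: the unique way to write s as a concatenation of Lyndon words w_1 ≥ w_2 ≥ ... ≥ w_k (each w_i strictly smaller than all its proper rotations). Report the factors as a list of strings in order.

["fg", "cf", "ccgcd", "acecfffcgc", "abb"]

emit factor 1: 'fg' (i=0, period=2)
emit factor 2: 'cf' (i=2, period=2)
emit factor 3: 'ccgcd' (i=4, period=5)
emit factor 4: 'acecfffcgc' (i=9, period=10)
emit factor 5: 'abb' (i=19, period=3)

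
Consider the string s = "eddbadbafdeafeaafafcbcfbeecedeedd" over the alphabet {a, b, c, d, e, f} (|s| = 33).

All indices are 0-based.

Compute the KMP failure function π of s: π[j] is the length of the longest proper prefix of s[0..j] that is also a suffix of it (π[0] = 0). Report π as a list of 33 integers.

[0, 0, 0, 0, 0, 0, 0, 0, 0, 0, 1, 0, 0, 1, 0, 0, 0, 0, 0, 0, 0, 0, 0, 0, 1, 1, 0, 1, 2, 1, 1, 2, 3]

π[0] = 0
j=1 s[j]='d': π[1]=0 (border '')
j=2 s[j]='d': π[2]=0 (border '')
j=3 s[j]='b': π[3]=0 (border '')
j=4 s[j]='a': π[4]=0 (border '')
j=5 s[j]='d': π[5]=0 (border '')
j=6 s[j]='b': π[6]=0 (border '')
j=7 s[j]='a': π[7]=0 (border '')
j=8 s[j]='f': π[8]=0 (border '')
j=9 s[j]='d': π[9]=0 (border '')
j=10 s[j]='e': π[10]=1 (border 'e')
j=11 s[j]='a': k: 1→0; π[11]=0 (border '')
j=12 s[j]='f': π[12]=0 (border '')
j=13 s[j]='e': π[13]=1 (border 'e')
j=14 s[j]='a': k: 1→0; π[14]=0 (border '')
j=15 s[j]='a': π[15]=0 (border '')
j=16 s[j]='f': π[16]=0 (border '')
j=17 s[j]='a': π[17]=0 (border '')
j=18 s[j]='f': π[18]=0 (border '')
j=19 s[j]='c': π[19]=0 (border '')
j=20 s[j]='b': π[20]=0 (border '')
j=21 s[j]='c': π[21]=0 (border '')
j=22 s[j]='f': π[22]=0 (border '')
j=23 s[j]='b': π[23]=0 (border '')
j=24 s[j]='e': π[24]=1 (border 'e')
j=25 s[j]='e': k: 1→0; π[25]=1 (border 'e')
j=26 s[j]='c': k: 1→0; π[26]=0 (border '')
j=27 s[j]='e': π[27]=1 (border 'e')
j=28 s[j]='d': π[28]=2 (border 'ed')
j=29 s[j]='e': k: 2→0; π[29]=1 (border 'e')
j=30 s[j]='e': k: 1→0; π[30]=1 (border 'e')
j=31 s[j]='d': π[31]=2 (border 'ed')
j=32 s[j]='d': π[32]=3 (border 'edd')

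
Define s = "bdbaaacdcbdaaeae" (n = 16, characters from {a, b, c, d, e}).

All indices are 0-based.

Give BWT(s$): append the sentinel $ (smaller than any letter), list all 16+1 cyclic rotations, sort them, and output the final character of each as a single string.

rank  rotation           last
    0  $bdbaaacdcbdaaeae  e
    1  aaacdcbdaaeae$bdb  b
    2  aacdcbdaaeae$bdba  a
    3  aaeae$bdbaaacdcbd  d
    4  acdcbdaaeae$bdbaa  a
    5  ae$bdbaaacdcbdaae  e
    6  aeae$bdbaaacdcbda  a
    7  baaacdcbdaaeae$bd  d
    8  bdaaeae$bdbaaacdc  c
    9  bdbaaacdcbdaaeae$  $
   10  cbdaaeae$bdbaaacd  d
   11  cdcbdaaeae$bdbaaa  a
   12  daaeae$bdbaaacdcb  b
   13  dbaaacdcbdaaeae$b  b
   14  dcbdaaeae$bdbaaac  c
   15  e$bdbaaacdcbdaaea  a
   16  eae$bdbaaacdcbdaa  a

ebadaeadc$dabbcaa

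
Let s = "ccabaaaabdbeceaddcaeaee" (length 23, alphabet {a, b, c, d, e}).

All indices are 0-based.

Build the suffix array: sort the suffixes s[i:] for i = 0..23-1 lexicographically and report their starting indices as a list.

[4, 5, 6, 2, 7, 14, 18, 20, 3, 8, 10, 1, 17, 0, 12, 9, 16, 15, 22, 13, 19, 11, 21]

rank | idx | suffix
   0 |   4 | aaaabdbeceaddcaeaee
   1 |   5 | aaabdbeceaddcaeaee
   2 |   6 | aabdbeceaddcaeaee
   3 |   2 | abaaaabdbeceaddcaeaee
   4 |   7 | abdbeceaddcaeaee
   5 |  14 | addcaeaee
   6 |  18 | aeaee
   7 |  20 | aee
   8 |   3 | baaaabdbeceaddcaeaee
   9 |   8 | bdbeceaddcaeaee
  10 |  10 | beceaddcaeaee
  11 |   1 | cabaaaabdbeceaddcaeaee
  12 |  17 | caeaee
  13 |   0 | ccabaaaabdbeceaddcaeaee
  14 |  12 | ceaddcaeaee
  15 |   9 | dbeceaddcaeaee
  16 |  16 | dcaeaee
  17 |  15 | ddcaeaee
  18 |  22 | e
  19 |  13 | eaddcaeaee
  20 |  19 | eaee
  21 |  11 | eceaddcaeaee
  22 |  21 | ee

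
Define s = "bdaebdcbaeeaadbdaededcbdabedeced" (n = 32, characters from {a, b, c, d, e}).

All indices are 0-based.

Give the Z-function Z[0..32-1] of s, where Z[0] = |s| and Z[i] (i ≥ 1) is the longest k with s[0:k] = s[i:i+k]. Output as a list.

Z[0]=32
i=1: fresh scan; Z[1]=0
i=2: fresh scan; Z[2]=0
i=3: fresh scan; Z[3]=0
i=4: fresh scan; Z[4]=2 extend→box=[4,6)
i=5: min(r-i=1, Z[1]=0)=0; Z[5]=0
i=6: fresh scan; Z[6]=0
i=7: fresh scan; Z[7]=1 extend→box=[7,8)
i=8: fresh scan; Z[8]=0
i=9: fresh scan; Z[9]=0
i=10: fresh scan; Z[10]=0
i=11: fresh scan; Z[11]=0
i=12: fresh scan; Z[12]=0
i=13: fresh scan; Z[13]=0
i=14: fresh scan; Z[14]=4 extend→box=[14,18)
i=15: min(r-i=3, Z[1]=0)=0; Z[15]=0
i=16: min(r-i=2, Z[2]=0)=0; Z[16]=0
i=17: min(r-i=1, Z[3]=0)=0; Z[17]=0
i=18: fresh scan; Z[18]=0
i=19: fresh scan; Z[19]=0
i=20: fresh scan; Z[20]=0
i=21: fresh scan; Z[21]=0
i=22: fresh scan; Z[22]=3 extend→box=[22,25)
i=23: min(r-i=2, Z[1]=0)=0; Z[23]=0
i=24: min(r-i=1, Z[2]=0)=0; Z[24]=0
i=25: fresh scan; Z[25]=1 extend→box=[25,26)
i=26: fresh scan; Z[26]=0
i=27: fresh scan; Z[27]=0
i=28: fresh scan; Z[28]=0
i=29: fresh scan; Z[29]=0
i=30: fresh scan; Z[30]=0
i=31: fresh scan; Z[31]=0

[32, 0, 0, 0, 2, 0, 0, 1, 0, 0, 0, 0, 0, 0, 4, 0, 0, 0, 0, 0, 0, 0, 3, 0, 0, 1, 0, 0, 0, 0, 0, 0]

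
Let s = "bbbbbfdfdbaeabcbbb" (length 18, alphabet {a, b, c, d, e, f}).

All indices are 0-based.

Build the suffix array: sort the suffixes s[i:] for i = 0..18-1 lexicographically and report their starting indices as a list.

[12, 10, 17, 9, 16, 15, 0, 1, 2, 3, 13, 4, 14, 8, 6, 11, 7, 5]

rank | idx | suffix
   0 |  12 | abcbbb
   1 |  10 | aeabcbbb
   2 |  17 | b
   3 |   9 | baeabcbbb
   4 |  16 | bb
   5 |  15 | bbb
   6 |   0 | bbbbbfdfdbaeabcbbb
   7 |   1 | bbbbfdfdbaeabcbbb
   8 |   2 | bbbfdfdbaeabcbbb
   9 |   3 | bbfdfdbaeabcbbb
  10 |  13 | bcbbb
  11 |   4 | bfdfdbaeabcbbb
  12 |  14 | cbbb
  13 |   8 | dbaeabcbbb
  14 |   6 | dfdbaeabcbbb
  15 |  11 | eabcbbb
  16 |   7 | fdbaeabcbbb
  17 |   5 | fdfdbaeabcbbb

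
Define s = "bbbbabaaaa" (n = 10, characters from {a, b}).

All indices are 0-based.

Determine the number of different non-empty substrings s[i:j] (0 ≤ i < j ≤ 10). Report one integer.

rank | idx | suffix
   0 |   9 | a
   1 |   8 | aa
   2 |   7 | aaa
   3 |   6 | aaaa
   4 |   4 | abaaaa
   5 |   5 | baaaa
   6 |   3 | babaaaa
   7 |   2 | bbabaaaa
   8 |   1 | bbbabaaaa
   9 |   0 | bbbbabaaaa

SA = [9, 8, 7, 6, 4, 5, 3, 2, 1, 0]
i: (SA[i-1],SA[i]) lcp shared
  1: (9,8) 1 'a'
  2: (8,7) 2 'aa'
  3: (7,6) 3 'aaa'
  4: (6,4) 1 'a'
  5: (4,5) 0 ''
  6: (5,3) 2 'ba'
  7: (3,2) 1 'b'
  8: (2,1) 2 'bb'
  9: (1,0) 3 'bbb'

n(n+1)/2 = 10·11/2 = 55
Σ LCP = 0 + 1 + 2 + 3 + 1 + 0 + 2 + 1 + 2 + 3 = 15
distinct = 55 − 15 = 40

40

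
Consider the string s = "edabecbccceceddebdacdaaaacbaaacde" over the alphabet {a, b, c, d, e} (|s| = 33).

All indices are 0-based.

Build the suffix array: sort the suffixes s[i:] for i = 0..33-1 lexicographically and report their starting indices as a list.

[21, 22, 27, 23, 28, 2, 24, 18, 29, 26, 6, 16, 3, 25, 5, 7, 8, 19, 30, 9, 11, 20, 1, 17, 13, 31, 14, 32, 15, 4, 10, 0, 12]

rank | idx | suffix
   0 |  21 | aaaacbaaacde
   1 |  22 | aaacbaaacde
   2 |  27 | aaacde
   3 |  23 | aacbaaacde
   4 |  28 | aacde
   5 |   2 | abecbccceceddebdacdaaaacbaaacde
   6 |  24 | acbaaacde
   7 |  18 | acdaaaacbaaacde
   8 |  29 | acde
   9 |  26 | baaacde
  10 |   6 | bccceceddebdacdaaaacbaaacde
  11 |  16 | bdacdaaaacbaaacde
  12 |   3 | becbccceceddebdacdaaaacbaaacde
  13 |  25 | cbaaacde
  14 |   5 | cbccceceddebdacdaaaacbaaacde
  15 |   7 | ccceceddebdacdaaaacbaaacde
  16 |   8 | cceceddebdacdaaaacbaaacde
  17 |  19 | cdaaaacbaaacde
  18 |  30 | cde
  19 |   9 | ceceddebdacdaaaacbaaacde
  20 |  11 | ceddebdacdaaaacbaaacde
  21 |  20 | daaaacbaaacde
  22 |   1 | dabecbccceceddebdacdaaaacbaaacde
  23 |  17 | dacdaaaacbaaacde
  24 |  13 | ddebdacdaaaacbaaacde
  25 |  31 | de
  26 |  14 | debdacdaaaacbaaacde
  27 |  32 | e
  28 |  15 | ebdacdaaaacbaaacde
  29 |   4 | ecbccceceddebdacdaaaacbaaacde
  30 |  10 | eceddebdacdaaaacbaaacde
  31 |   0 | edabecbccceceddebdacdaaaacbaaacde
  32 |  12 | eddebdacdaaaacbaaacde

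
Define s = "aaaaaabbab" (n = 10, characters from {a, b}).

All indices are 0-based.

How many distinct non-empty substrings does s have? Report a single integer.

rank→(start, suffix):
  0 → (0, 'aaaaaabbab')
  1 → (1, 'aaaaabbab')
  2 → (2, 'aaaabbab')
  3 → (3, 'aaabbab')
  4 → (4, 'aabbab')
  5 → (8, 'ab')
  6 → (5, 'abbab')
  7 → (9, 'b')
  8 → (7, 'bab')
  9 → (6, 'bbab')

SA = [0, 1, 2, 3, 4, 8, 5, 9, 7, 6]
[i] adj suffixes → lcp
  [1] 0/1 → 5 ('aaaaa')
  [2] 1/2 → 4 ('aaaa')
  [3] 2/3 → 3 ('aaa')
  [4] 3/4 → 2 ('aa')
  [5] 4/8 → 1 ('a')
  [6] 8/5 → 2 ('ab')
  [7] 5/9 → 0 ('')
  [8] 9/7 → 1 ('b')
  [9] 7/6 → 1 ('b')

n(n+1)/2 = 10·11/2 = 55
Σ LCP = 0 + 5 + 4 + 3 + 2 + 1 + 2 + 0 + 1 + 1 = 19
distinct = 55 − 19 = 36

36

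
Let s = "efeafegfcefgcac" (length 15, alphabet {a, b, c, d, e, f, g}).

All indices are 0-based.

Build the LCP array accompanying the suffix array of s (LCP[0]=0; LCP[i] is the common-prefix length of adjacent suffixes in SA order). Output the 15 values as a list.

sorted suffixes:
  #0 SA[0]=13  'ac'
  #1 SA[1]=3  'afegfcefgcac'
  #2 SA[2]=14  'c'
  #3 SA[3]=12  'cac'
  #4 SA[4]=8  'cefgcac'
  #5 SA[5]=2  'eafegfcefgcac'
  #6 SA[6]=0  'efeafegfcefgcac'
  #7 SA[7]=9  'efgcac'
  #8 SA[8]=5  'egfcefgcac'
  #9 SA[9]=7  'fcefgcac'
  #10 SA[10]=1  'feafegfcefgcac'
  #11 SA[11]=4  'fegfcefgcac'
  #12 SA[12]=10  'fgcac'
  #13 SA[13]=11  'gcac'
  #14 SA[14]=6  'gfcefgcac'

SA = [13, 3, 14, 12, 8, 2, 0, 9, 5, 7, 1, 4, 10, 11, 6]
rank  pair      lcp
   1  s[13:],s[3:]  1  'a'
   2  s[3:],s[14:]  0  ''
   3  s[14:],s[12:]  1  'c'
   4  s[12:],s[8:]  1  'c'
   5  s[8:],s[2:]  0  ''
   6  s[2:],s[0:]  1  'e'
   7  s[0:],s[9:]  2  'ef'
   8  s[9:],s[5:]  1  'e'
   9  s[5:],s[7:]  0  ''
  10  s[7:],s[1:]  1  'f'
  11  s[1:],s[4:]  2  'fe'
  12  s[4:],s[10:]  1  'f'
  13  s[10:],s[11:]  0  ''
  14  s[11:],s[6:]  1  'g'

[0, 1, 0, 1, 1, 0, 1, 2, 1, 0, 1, 2, 1, 0, 1]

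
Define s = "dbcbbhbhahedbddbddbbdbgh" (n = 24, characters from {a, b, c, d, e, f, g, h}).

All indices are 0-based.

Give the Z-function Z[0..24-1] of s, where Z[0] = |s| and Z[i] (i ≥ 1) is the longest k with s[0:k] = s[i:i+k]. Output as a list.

Z[0]=24
i=1: fresh scan; Z[1]=0
i=2: fresh scan; Z[2]=0
i=3: fresh scan; Z[3]=0
i=4: fresh scan; Z[4]=0
i=5: fresh scan; Z[5]=0
i=6: fresh scan; Z[6]=0
i=7: fresh scan; Z[7]=0
i=8: fresh scan; Z[8]=0
i=9: fresh scan; Z[9]=0
i=10: fresh scan; Z[10]=0
i=11: fresh scan; Z[11]=2 extend→box=[11,13)
i=12: min(r-i=1, Z[1]=0)=0; Z[12]=0
i=13: fresh scan; Z[13]=1 extend→box=[13,14)
i=14: fresh scan; Z[14]=2 extend→box=[14,16)
i=15: min(r-i=1, Z[1]=0)=0; Z[15]=0
i=16: fresh scan; Z[16]=1 extend→box=[16,17)
i=17: fresh scan; Z[17]=2 extend→box=[17,19)
i=18: min(r-i=1, Z[1]=0)=0; Z[18]=0
i=19: fresh scan; Z[19]=0
i=20: fresh scan; Z[20]=2 extend→box=[20,22)
i=21: min(r-i=1, Z[1]=0)=0; Z[21]=0
i=22: fresh scan; Z[22]=0
i=23: fresh scan; Z[23]=0

[24, 0, 0, 0, 0, 0, 0, 0, 0, 0, 0, 2, 0, 1, 2, 0, 1, 2, 0, 0, 2, 0, 0, 0]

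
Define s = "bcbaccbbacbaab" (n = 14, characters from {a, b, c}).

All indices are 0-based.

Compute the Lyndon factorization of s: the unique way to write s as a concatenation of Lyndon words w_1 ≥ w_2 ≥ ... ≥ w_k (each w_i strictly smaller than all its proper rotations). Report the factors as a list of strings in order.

["bc", "b", "accbb", "acb", "aab"]

emit factor 1: 'bc' (i=0, period=2)
emit factor 2: 'b' (i=2, period=1)
emit factor 3: 'accbb' (i=3, period=5)
emit factor 4: 'acb' (i=8, period=3)
emit factor 5: 'aab' (i=11, period=3)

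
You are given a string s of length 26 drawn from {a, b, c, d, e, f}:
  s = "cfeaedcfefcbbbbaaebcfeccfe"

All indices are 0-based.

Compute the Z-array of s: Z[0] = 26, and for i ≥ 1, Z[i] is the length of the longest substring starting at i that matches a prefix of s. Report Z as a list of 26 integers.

[26, 0, 0, 0, 0, 0, 3, 0, 0, 0, 1, 0, 0, 0, 0, 0, 0, 0, 0, 3, 0, 0, 1, 3, 0, 0]

Z[0]=26
i=1: fresh scan; Z[1]=0
i=2: fresh scan; Z[2]=0
i=3: fresh scan; Z[3]=0
i=4: fresh scan; Z[4]=0
i=5: fresh scan; Z[5]=0
i=6: fresh scan; Z[6]=3 extend→box=[6,9)
i=7: min(r-i=2, Z[1]=0)=0; Z[7]=0
i=8: min(r-i=1, Z[2]=0)=0; Z[8]=0
i=9: fresh scan; Z[9]=0
i=10: fresh scan; Z[10]=1 extend→box=[10,11)
i=11: fresh scan; Z[11]=0
i=12: fresh scan; Z[12]=0
i=13: fresh scan; Z[13]=0
i=14: fresh scan; Z[14]=0
i=15: fresh scan; Z[15]=0
i=16: fresh scan; Z[16]=0
i=17: fresh scan; Z[17]=0
i=18: fresh scan; Z[18]=0
i=19: fresh scan; Z[19]=3 extend→box=[19,22)
i=20: min(r-i=2, Z[1]=0)=0; Z[20]=0
i=21: min(r-i=1, Z[2]=0)=0; Z[21]=0
i=22: fresh scan; Z[22]=1 extend→box=[22,23)
i=23: fresh scan; Z[23]=3 extend→box=[23,26)
i=24: min(r-i=2, Z[1]=0)=0; Z[24]=0
i=25: min(r-i=1, Z[2]=0)=0; Z[25]=0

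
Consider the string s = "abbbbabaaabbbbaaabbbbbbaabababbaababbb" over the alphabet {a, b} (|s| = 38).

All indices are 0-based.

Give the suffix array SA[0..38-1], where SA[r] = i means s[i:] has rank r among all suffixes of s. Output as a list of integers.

[7, 14, 23, 31, 8, 15, 5, 24, 26, 32, 28, 34, 9, 0, 16, 37, 6, 13, 22, 30, 4, 25, 27, 33, 36, 12, 21, 29, 3, 35, 11, 20, 2, 10, 19, 1, 18, 17]

sorted suffixes:
  #0 SA[0]=7  'aaabbbbaaabbbbbbaabababbaababbb'
  #1 SA[1]=14  'aaabbbbbbaabababbaababbb'
  #2 SA[2]=23  'aabababbaababbb'
  #3 SA[3]=31  'aababbb'
  #4 SA[4]=8  'aabbbbaaabbbbbbaabababbaababbb'
  #5 SA[5]=15  'aabbbbbbaabababbaababbb'
  #6 SA[6]=5  'abaaabbbbaaabbbbbbaabababbaababbb'
  #7 SA[7]=24  'abababbaababbb'
  #8 SA[8]=26  'ababbaababbb'
  #9 SA[9]=32  'ababbb'
  #10 SA[10]=28  'abbaababbb'
  #11 SA[11]=34  'abbb'
  #12 SA[12]=9  'abbbbaaabbbbbbaabababbaababbb'
  #13 SA[13]=0  'abbbbabaaabbbbaaabbbbbbaabababbaababbb'
  #14 SA[14]=16  'abbbbbbaabababbaababbb'
  #15 SA[15]=37  'b'
  #16 SA[16]=6  'baaabbbbaaabbbbbbaabababbaababbb'
  #17 SA[17]=13  'baaabbbbbbaabababbaababbb'
  #18 SA[18]=22  'baabababbaababbb'
  #19 SA[19]=30  'baababbb'
  #20 SA[20]=4  'babaaabbbbaaabbbbbbaabababbaababbb'
  #21 SA[21]=25  'bababbaababbb'
  #22 SA[22]=27  'babbaababbb'
  #23 SA[23]=33  'babbb'
  #24 SA[24]=36  'bb'
  #25 SA[25]=12  'bbaaabbbbbbaabababbaababbb'
  #26 SA[26]=21  'bbaabababbaababbb'
  #27 SA[27]=29  'bbaababbb'
  #28 SA[28]=3  'bbabaaabbbbaaabbbbbbaabababbaababbb'
  #29 SA[29]=35  'bbb'
  #30 SA[30]=11  'bbbaaabbbbbbaabababbaababbb'
  #31 SA[31]=20  'bbbaabababbaababbb'
  #32 SA[32]=2  'bbbabaaabbbbaaabbbbbbaabababbaababbb'
  #33 SA[33]=10  'bbbbaaabbbbbbaabababbaababbb'
  #34 SA[34]=19  'bbbbaabababbaababbb'
  #35 SA[35]=1  'bbbbabaaabbbbaaabbbbbbaabababbaababbb'
  #36 SA[36]=18  'bbbbbaabababbaababbb'
  #37 SA[37]=17  'bbbbbbaabababbaababbb'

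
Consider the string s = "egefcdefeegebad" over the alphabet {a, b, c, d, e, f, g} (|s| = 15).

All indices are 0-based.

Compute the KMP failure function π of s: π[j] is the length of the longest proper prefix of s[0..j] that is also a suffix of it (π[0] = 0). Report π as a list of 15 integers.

[0, 0, 1, 0, 0, 0, 1, 0, 1, 1, 2, 3, 0, 0, 0]

π[0] = 0
j=1 s[j]='g': π[1]=0 (border '')
j=2 s[j]='e': π[2]=1 (border 'e')
j=3 s[j]='f': k: 1→0; π[3]=0 (border '')
j=4 s[j]='c': π[4]=0 (border '')
j=5 s[j]='d': π[5]=0 (border '')
j=6 s[j]='e': π[6]=1 (border 'e')
j=7 s[j]='f': k: 1→0; π[7]=0 (border '')
j=8 s[j]='e': π[8]=1 (border 'e')
j=9 s[j]='e': k: 1→0; π[9]=1 (border 'e')
j=10 s[j]='g': π[10]=2 (border 'eg')
j=11 s[j]='e': π[11]=3 (border 'ege')
j=12 s[j]='b': k: 3→1→0; π[12]=0 (border '')
j=13 s[j]='a': π[13]=0 (border '')
j=14 s[j]='d': π[14]=0 (border '')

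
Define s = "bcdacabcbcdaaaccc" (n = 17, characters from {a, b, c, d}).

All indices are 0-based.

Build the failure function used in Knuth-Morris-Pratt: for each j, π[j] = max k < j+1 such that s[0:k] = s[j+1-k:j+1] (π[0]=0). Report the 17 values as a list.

π[0] = 0
j=1 s[j]='c': π[1]=0 (border '')
j=2 s[j]='d': π[2]=0 (border '')
j=3 s[j]='a': π[3]=0 (border '')
j=4 s[j]='c': π[4]=0 (border '')
j=5 s[j]='a': π[5]=0 (border '')
j=6 s[j]='b': π[6]=1 (border 'b')
j=7 s[j]='c': π[7]=2 (border 'bc')
j=8 s[j]='b': k: 2→0; π[8]=1 (border 'b')
j=9 s[j]='c': π[9]=2 (border 'bc')
j=10 s[j]='d': π[10]=3 (border 'bcd')
j=11 s[j]='a': π[11]=4 (border 'bcda')
j=12 s[j]='a': k: 4→0; π[12]=0 (border '')
j=13 s[j]='a': π[13]=0 (border '')
j=14 s[j]='c': π[14]=0 (border '')
j=15 s[j]='c': π[15]=0 (border '')
j=16 s[j]='c': π[16]=0 (border '')

[0, 0, 0, 0, 0, 0, 1, 2, 1, 2, 3, 4, 0, 0, 0, 0, 0]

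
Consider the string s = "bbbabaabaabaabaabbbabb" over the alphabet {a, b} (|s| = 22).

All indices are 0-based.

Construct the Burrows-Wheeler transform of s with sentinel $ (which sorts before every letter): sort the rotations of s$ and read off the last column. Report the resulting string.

bbbbbbaaababaaaabbabb$a

rank  rotation                 last
    0  $bbbabaabaabaabaabbbabb  b
    1  aabaabaabaabbbabb$bbbab  b
    2  aabaabaabbbabb$bbbabaab  b
    3  aabaabbbabb$bbbabaabaab  b
    4  aabbbabb$bbbabaabaabaab  b
    5  abaabaabaabaabbbabb$bbb  b
    6  abaabaabaabbbabb$bbbaba  a
    7  abaabaabbbabb$bbbabaaba  a
    8  abaabbbabb$bbbabaabaaba  a
    9  abb$bbbabaabaabaabaabbb  b
   10  abbbabb$bbbabaabaabaaba  a
   11  b$bbbabaabaabaabaabbbab  b
   12  baabaabaabaabbbabb$bbba  a
   13  baabaabaabbbabb$bbbabaa  a
   14  baabaabbbabb$bbbabaabaa  a
   15  baabbbabb$bbbabaabaabaa  a
   16  babaabaabaabaabbbabb$bb  b
   17  babb$bbbabaabaabaabaabb  b
   18  bb$bbbabaabaabaabaabbba  a
   19  bbabaabaabaabaabbbabb$b  b
   20  bbabb$bbbabaabaabaabaab  b
   21  bbbabaabaabaabaabbbabb$  $
   22  bbbabb$bbbabaabaabaabaa  a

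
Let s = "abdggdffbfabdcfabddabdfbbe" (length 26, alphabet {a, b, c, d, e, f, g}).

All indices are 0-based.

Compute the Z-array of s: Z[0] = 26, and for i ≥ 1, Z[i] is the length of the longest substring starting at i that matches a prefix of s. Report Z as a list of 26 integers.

Z[0]=26
i=1: fresh scan; Z[1]=0
i=2: fresh scan; Z[2]=0
i=3: fresh scan; Z[3]=0
i=4: fresh scan; Z[4]=0
i=5: fresh scan; Z[5]=0
i=6: fresh scan; Z[6]=0
i=7: fresh scan; Z[7]=0
i=8: fresh scan; Z[8]=0
i=9: fresh scan; Z[9]=0
i=10: fresh scan; Z[10]=3 extend→box=[10,13)
i=11: min(r-i=2, Z[1]=0)=0; Z[11]=0
i=12: min(r-i=1, Z[2]=0)=0; Z[12]=0
i=13: fresh scan; Z[13]=0
i=14: fresh scan; Z[14]=0
i=15: fresh scan; Z[15]=3 extend→box=[15,18)
i=16: min(r-i=2, Z[1]=0)=0; Z[16]=0
i=17: min(r-i=1, Z[2]=0)=0; Z[17]=0
i=18: fresh scan; Z[18]=0
i=19: fresh scan; Z[19]=3 extend→box=[19,22)
i=20: min(r-i=2, Z[1]=0)=0; Z[20]=0
i=21: min(r-i=1, Z[2]=0)=0; Z[21]=0
i=22: fresh scan; Z[22]=0
i=23: fresh scan; Z[23]=0
i=24: fresh scan; Z[24]=0
i=25: fresh scan; Z[25]=0

[26, 0, 0, 0, 0, 0, 0, 0, 0, 0, 3, 0, 0, 0, 0, 3, 0, 0, 0, 3, 0, 0, 0, 0, 0, 0]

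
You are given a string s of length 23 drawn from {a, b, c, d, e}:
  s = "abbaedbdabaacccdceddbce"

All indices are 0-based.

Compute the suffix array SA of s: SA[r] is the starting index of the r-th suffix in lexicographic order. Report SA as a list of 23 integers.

sorted suffixes:
  #0 SA[0]=10  'aacccdceddbce'
  #1 SA[1]=8  'abaacccdceddbce'
  #2 SA[2]=0  'abbaedbdabaacccdceddbce'
  #3 SA[3]=11  'acccdceddbce'
  #4 SA[4]=3  'aedbdabaacccdceddbce'
  #5 SA[5]=9  'baacccdceddbce'
  #6 SA[6]=2  'baedbdabaacccdceddbce'
  #7 SA[7]=1  'bbaedbdabaacccdceddbce'
  #8 SA[8]=20  'bce'
  #9 SA[9]=6  'bdabaacccdceddbce'
  #10 SA[10]=12  'cccdceddbce'
  #11 SA[11]=13  'ccdceddbce'
  #12 SA[12]=14  'cdceddbce'
  #13 SA[13]=21  'ce'
  #14 SA[14]=16  'ceddbce'
  #15 SA[15]=7  'dabaacccdceddbce'
  #16 SA[16]=19  'dbce'
  #17 SA[17]=5  'dbdabaacccdceddbce'
  #18 SA[18]=15  'dceddbce'
  #19 SA[19]=18  'ddbce'
  #20 SA[20]=22  'e'
  #21 SA[21]=4  'edbdabaacccdceddbce'
  #22 SA[22]=17  'eddbce'

[10, 8, 0, 11, 3, 9, 2, 1, 20, 6, 12, 13, 14, 21, 16, 7, 19, 5, 15, 18, 22, 4, 17]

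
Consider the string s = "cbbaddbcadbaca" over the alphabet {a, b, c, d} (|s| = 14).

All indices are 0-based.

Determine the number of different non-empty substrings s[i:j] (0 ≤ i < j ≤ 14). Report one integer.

91

rank→(start, suffix):
  0 → (13, 'a')
  1 → (11, 'aca')
  2 → (8, 'adbaca')
  3 → (3, 'addbcadbaca')
  4 → (10, 'baca')
  5 → (2, 'baddbcadbaca')
  6 → (1, 'bbaddbcadbaca')
  7 → (6, 'bcadbaca')
  8 → (12, 'ca')
  9 → (7, 'cadbaca')
  10 → (0, 'cbbaddbcadbaca')
  11 → (9, 'dbaca')
  12 → (5, 'dbcadbaca')
  13 → (4, 'ddbcadbaca')

SA = [13, 11, 8, 3, 10, 2, 1, 6, 12, 7, 0, 9, 5, 4]
i: (SA[i-1],SA[i]) lcp shared
  1: (13,11) 1 'a'
  2: (11,8) 1 'a'
  3: (8,3) 2 'ad'
  4: (3,10) 0 ''
  5: (10,2) 2 'ba'
  6: (2,1) 1 'b'
  7: (1,6) 1 'b'
  8: (6,12) 0 ''
  9: (12,7) 2 'ca'
  10: (7,0) 1 'c'
  11: (0,9) 0 ''
  12: (9,5) 2 'db'
  13: (5,4) 1 'd'

n(n+1)/2 = 14·15/2 = 105
Σ LCP = 0 + 1 + 1 + 2 + 0 + 2 + 1 + 1 + 0 + 2 + 1 + 0 + 2 + 1 = 14
distinct = 105 − 14 = 91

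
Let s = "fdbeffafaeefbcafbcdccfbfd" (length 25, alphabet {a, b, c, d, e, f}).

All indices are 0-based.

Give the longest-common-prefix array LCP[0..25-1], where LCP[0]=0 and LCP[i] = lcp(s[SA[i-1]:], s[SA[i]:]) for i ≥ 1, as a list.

sorted suffixes:
  #0 SA[0]=8  'aeefbcafbcdccfbfd'
  #1 SA[1]=6  'afaeefbcafbcdccfbfd'
  #2 SA[2]=14  'afbcdccfbfd'
  #3 SA[3]=12  'bcafbcdccfbfd'
  #4 SA[4]=16  'bcdccfbfd'
  #5 SA[5]=2  'beffafaeefbcafbcdccfbfd'
  #6 SA[6]=22  'bfd'
  #7 SA[7]=13  'cafbcdccfbfd'
  #8 SA[8]=19  'ccfbfd'
  #9 SA[9]=17  'cdccfbfd'
  #10 SA[10]=20  'cfbfd'
  #11 SA[11]=24  'd'
  #12 SA[12]=1  'dbeffafaeefbcafbcdccfbfd'
  #13 SA[13]=18  'dccfbfd'
  #14 SA[14]=9  'eefbcafbcdccfbfd'
  #15 SA[15]=10  'efbcafbcdccfbfd'
  #16 SA[16]=3  'effafaeefbcafbcdccfbfd'
  #17 SA[17]=7  'faeefbcafbcdccfbfd'
  #18 SA[18]=5  'fafaeefbcafbcdccfbfd'
  #19 SA[19]=11  'fbcafbcdccfbfd'
  #20 SA[20]=15  'fbcdccfbfd'
  #21 SA[21]=21  'fbfd'
  #22 SA[22]=23  'fd'
  #23 SA[23]=0  'fdbeffafaeefbcafbcdccfbfd'
  #24 SA[24]=4  'ffafaeefbcafbcdccfbfd'

SA = [8, 6, 14, 12, 16, 2, 22, 13, 19, 17, 20, 24, 1, 18, 9, 10, 3, 7, 5, 11, 15, 21, 23, 0, 4]
rank  pair      lcp
   1  s[8:],s[6:]  1  'a'
   2  s[6:],s[14:]  2  'af'
   3  s[14:],s[12:]  0  ''
   4  s[12:],s[16:]  2  'bc'
   5  s[16:],s[2:]  1  'b'
   6  s[2:],s[22:]  1  'b'
   7  s[22:],s[13:]  0  ''
   8  s[13:],s[19:]  1  'c'
   9  s[19:],s[17:]  1  'c'
  10  s[17:],s[20:]  1  'c'
  11  s[20:],s[24:]  0  ''
  12  s[24:],s[1:]  1  'd'
  13  s[1:],s[18:]  1  'd'
  14  s[18:],s[9:]  0  ''
  15  s[9:],s[10:]  1  'e'
  16  s[10:],s[3:]  2  'ef'
  17  s[3:],s[7:]  0  ''
  18  s[7:],s[5:]  2  'fa'
  19  s[5:],s[11:]  1  'f'
  20  s[11:],s[15:]  3  'fbc'
  21  s[15:],s[21:]  2  'fb'
  22  s[21:],s[23:]  1  'f'
  23  s[23:],s[0:]  2  'fd'
  24  s[0:],s[4:]  1  'f'

[0, 1, 2, 0, 2, 1, 1, 0, 1, 1, 1, 0, 1, 1, 0, 1, 2, 0, 2, 1, 3, 2, 1, 2, 1]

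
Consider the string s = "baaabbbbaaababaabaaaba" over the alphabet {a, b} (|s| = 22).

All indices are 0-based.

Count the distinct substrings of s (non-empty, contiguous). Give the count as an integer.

193

sorted suffixes:
  #0 SA[0]=21  'a'
  #1 SA[1]=17  'aaaba'
  #2 SA[2]=8  'aaababaabaaaba'
  #3 SA[3]=1  'aaabbbbaaababaabaaaba'
  #4 SA[4]=18  'aaba'
  #5 SA[5]=14  'aabaaaba'
  #6 SA[6]=9  'aababaabaaaba'
  #7 SA[7]=2  'aabbbbaaababaabaaaba'
  #8 SA[8]=19  'aba'
  #9 SA[9]=15  'abaaaba'
  #10 SA[10]=12  'abaabaaaba'
  #11 SA[11]=10  'ababaabaaaba'
  #12 SA[12]=3  'abbbbaaababaabaaaba'
  #13 SA[13]=20  'ba'
  #14 SA[14]=16  'baaaba'
  #15 SA[15]=7  'baaababaabaaaba'
  #16 SA[16]=0  'baaabbbbaaababaabaaaba'
  #17 SA[17]=13  'baabaaaba'
  #18 SA[18]=11  'babaabaaaba'
  #19 SA[19]=6  'bbaaababaabaaaba'
  #20 SA[20]=5  'bbbaaababaabaaaba'
  #21 SA[21]=4  'bbbbaaababaabaaaba'

SA = [21, 17, 8, 1, 18, 14, 9, 2, 19, 15, 12, 10, 3, 20, 16, 7, 0, 13, 11, 6, 5, 4]
i: (SA[i-1],SA[i]) lcp shared
  1: (21,17) 1 'a'
  2: (17,8) 5 'aaaba'
  3: (8,1) 4 'aaab'
  4: (1,18) 2 'aa'
  5: (18,14) 4 'aaba'
  6: (14,9) 4 'aaba'
  7: (9,2) 3 'aab'
  8: (2,19) 1 'a'
  9: (19,15) 3 'aba'
  10: (15,12) 4 'abaa'
  11: (12,10) 3 'aba'
  12: (10,3) 2 'ab'
  13: (3,20) 0 ''
  14: (20,16) 2 'ba'
  15: (16,7) 6 'baaaba'
  16: (7,0) 5 'baaab'
  17: (0,13) 3 'baa'
  18: (13,11) 2 'ba'
  19: (11,6) 1 'b'
  20: (6,5) 2 'bb'
  21: (5,4) 3 'bbb'

n(n+1)/2 = 22·23/2 = 253
Σ LCP = 0 + 1 + 5 + 4 + 2 + 4 + 4 + 3 + 1 + 3 + 4 + 3 + 2 + 0 + 2 + 6 + 5 + 3 + 2 + 1 + 2 + 3 = 60
distinct = 253 − 60 = 193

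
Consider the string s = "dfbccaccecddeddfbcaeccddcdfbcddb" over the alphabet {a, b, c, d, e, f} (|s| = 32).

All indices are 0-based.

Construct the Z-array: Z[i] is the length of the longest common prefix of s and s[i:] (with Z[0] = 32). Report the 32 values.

Z[0]=32
i=1: outside box; Z[1]=0
i=2: outside box; Z[2]=0
i=3: outside box; Z[3]=0
i=4: outside box; Z[4]=0
i=5: outside box; Z[5]=0
i=6: outside box; Z[6]=0
i=7: outside box; Z[7]=0
i=8: outside box; Z[8]=0
i=9: outside box; Z[9]=0
i=10: outside box; Z[10]=1 grow→box=[10,11)
i=11: outside box; Z[11]=1 grow→box=[11,12)
i=12: outside box; Z[12]=0
i=13: outside box; Z[13]=1 grow→box=[13,14)
i=14: outside box; Z[14]=4 grow→box=[14,18)
i=15: min(r-i=3, Z[1]=0)=0; Z[15]=0
i=16: min(r-i=2, Z[2]=0)=0; Z[16]=0
i=17: min(r-i=1, Z[3]=0)=0; Z[17]=0
i=18: outside box; Z[18]=0
i=19: outside box; Z[19]=0
i=20: outside box; Z[20]=0
i=21: outside box; Z[21]=0
i=22: outside box; Z[22]=1 grow→box=[22,23)
i=23: outside box; Z[23]=1 grow→box=[23,24)
i=24: outside box; Z[24]=0
i=25: outside box; Z[25]=4 grow→box=[25,29)
i=26: min(r-i=3, Z[1]=0)=0; Z[26]=0
i=27: min(r-i=2, Z[2]=0)=0; Z[27]=0
i=28: min(r-i=1, Z[3]=0)=0; Z[28]=0
i=29: outside box; Z[29]=1 grow→box=[29,30)
i=30: outside box; Z[30]=1 grow→box=[30,31)
i=31: outside box; Z[31]=0

[32, 0, 0, 0, 0, 0, 0, 0, 0, 0, 1, 1, 0, 1, 4, 0, 0, 0, 0, 0, 0, 0, 1, 1, 0, 4, 0, 0, 0, 1, 1, 0]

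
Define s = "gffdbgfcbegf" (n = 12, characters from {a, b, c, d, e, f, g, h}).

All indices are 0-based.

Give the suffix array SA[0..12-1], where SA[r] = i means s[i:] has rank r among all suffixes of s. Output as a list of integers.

[8, 4, 7, 3, 9, 11, 6, 2, 1, 10, 5, 0]

rank | idx | suffix
   0 |   8 | begf
   1 |   4 | bgfcbegf
   2 |   7 | cbegf
   3 |   3 | dbgfcbegf
   4 |   9 | egf
   5 |  11 | f
   6 |   6 | fcbegf
   7 |   2 | fdbgfcbegf
   8 |   1 | ffdbgfcbegf
   9 |  10 | gf
  10 |   5 | gfcbegf
  11 |   0 | gffdbgfcbegf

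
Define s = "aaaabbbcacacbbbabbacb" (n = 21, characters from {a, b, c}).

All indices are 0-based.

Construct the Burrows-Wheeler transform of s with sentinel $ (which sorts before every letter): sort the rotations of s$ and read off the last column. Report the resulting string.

rank  rotation                last
    0  $aaaabbbcacacbbbabbacb  b
    1  aaaabbbcacacbbbabbacb$  $
    2  aaabbbcacacbbbabbacb$a  a
    3  aabbbcacacbbbabbacb$aa  a
    4  abbacb$aaaabbbcacacbbb  b
    5  abbbcacacbbbabbacb$aaa  a
    6  acacbbbabbacb$aaaabbbc  c
    7  acb$aaaabbbcacacbbbabb  b
    8  acbbbabbacb$aaaabbbcac  c
    9  b$aaaabbbcacacbbbabbac  c
   10  babbacb$aaaabbbcacacbb  b
   11  bacb$aaaabbbcacacbbbab  b
   12  bbabbacb$aaaabbbcacacb  b
   13  bbacb$aaaabbbcacacbbba  a
   14  bbbabbacb$aaaabbbcacac  c
   15  bbbcacacbbbabbacb$aaaa  a
   16  bbcacacbbbabbacb$aaaab  b
   17  bcacacbbbabbacb$aaaabb  b
   18  cacacbbbabbacb$aaaabbb  b
   19  cacbbbabbacb$aaaabbbca  a
   20  cb$aaaabbbcacacbbbabba  a
   21  cbbbabbacb$aaaabbbcaca  a

b$aabacbccbbbacabbbaaa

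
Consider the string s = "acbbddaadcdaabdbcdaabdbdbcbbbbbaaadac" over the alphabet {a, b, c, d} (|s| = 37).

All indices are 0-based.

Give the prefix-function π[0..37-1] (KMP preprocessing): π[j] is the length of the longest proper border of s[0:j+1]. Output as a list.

π[0] = 0
j=1 s[j]='c': π[1]=0 (border '')
j=2 s[j]='b': π[2]=0 (border '')
j=3 s[j]='b': π[3]=0 (border '')
j=4 s[j]='d': π[4]=0 (border '')
j=5 s[j]='d': π[5]=0 (border '')
j=6 s[j]='a': π[6]=1 (border 'a')
j=7 s[j]='a': k: 1→0; π[7]=1 (border 'a')
j=8 s[j]='d': k: 1→0; π[8]=0 (border '')
j=9 s[j]='c': π[9]=0 (border '')
j=10 s[j]='d': π[10]=0 (border '')
j=11 s[j]='a': π[11]=1 (border 'a')
j=12 s[j]='a': k: 1→0; π[12]=1 (border 'a')
j=13 s[j]='b': k: 1→0; π[13]=0 (border '')
j=14 s[j]='d': π[14]=0 (border '')
j=15 s[j]='b': π[15]=0 (border '')
j=16 s[j]='c': π[16]=0 (border '')
j=17 s[j]='d': π[17]=0 (border '')
j=18 s[j]='a': π[18]=1 (border 'a')
j=19 s[j]='a': k: 1→0; π[19]=1 (border 'a')
j=20 s[j]='b': k: 1→0; π[20]=0 (border '')
j=21 s[j]='d': π[21]=0 (border '')
j=22 s[j]='b': π[22]=0 (border '')
j=23 s[j]='d': π[23]=0 (border '')
j=24 s[j]='b': π[24]=0 (border '')
j=25 s[j]='c': π[25]=0 (border '')
j=26 s[j]='b': π[26]=0 (border '')
j=27 s[j]='b': π[27]=0 (border '')
j=28 s[j]='b': π[28]=0 (border '')
j=29 s[j]='b': π[29]=0 (border '')
j=30 s[j]='b': π[30]=0 (border '')
j=31 s[j]='a': π[31]=1 (border 'a')
j=32 s[j]='a': k: 1→0; π[32]=1 (border 'a')
j=33 s[j]='a': k: 1→0; π[33]=1 (border 'a')
j=34 s[j]='d': k: 1→0; π[34]=0 (border '')
j=35 s[j]='a': π[35]=1 (border 'a')
j=36 s[j]='c': π[36]=2 (border 'ac')

[0, 0, 0, 0, 0, 0, 1, 1, 0, 0, 0, 1, 1, 0, 0, 0, 0, 0, 1, 1, 0, 0, 0, 0, 0, 0, 0, 0, 0, 0, 0, 1, 1, 1, 0, 1, 2]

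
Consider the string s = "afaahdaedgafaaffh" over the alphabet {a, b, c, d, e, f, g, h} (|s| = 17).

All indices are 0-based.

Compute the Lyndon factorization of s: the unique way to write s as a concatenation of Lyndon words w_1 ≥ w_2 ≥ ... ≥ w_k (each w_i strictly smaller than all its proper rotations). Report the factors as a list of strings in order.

emit factor 1: 'af' (i=0, period=2)
emit factor 2: 'aahdaedgaf' (i=2, period=10)
emit factor 3: 'aaffh' (i=12, period=5)

["af", "aahdaedgaf", "aaffh"]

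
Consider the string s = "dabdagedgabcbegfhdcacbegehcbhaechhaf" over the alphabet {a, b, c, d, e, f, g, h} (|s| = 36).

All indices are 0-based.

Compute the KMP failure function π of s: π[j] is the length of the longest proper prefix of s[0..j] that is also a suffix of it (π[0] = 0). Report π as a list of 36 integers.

π[0] = 0
j=1 s[j]='a': π[1]=0 (border '')
j=2 s[j]='b': π[2]=0 (border '')
j=3 s[j]='d': π[3]=1 (border 'd')
j=4 s[j]='a': π[4]=2 (border 'da')
j=5 s[j]='g': k: 2→0; π[5]=0 (border '')
j=6 s[j]='e': π[6]=0 (border '')
j=7 s[j]='d': π[7]=1 (border 'd')
j=8 s[j]='g': k: 1→0; π[8]=0 (border '')
j=9 s[j]='a': π[9]=0 (border '')
j=10 s[j]='b': π[10]=0 (border '')
j=11 s[j]='c': π[11]=0 (border '')
j=12 s[j]='b': π[12]=0 (border '')
j=13 s[j]='e': π[13]=0 (border '')
j=14 s[j]='g': π[14]=0 (border '')
j=15 s[j]='f': π[15]=0 (border '')
j=16 s[j]='h': π[16]=0 (border '')
j=17 s[j]='d': π[17]=1 (border 'd')
j=18 s[j]='c': k: 1→0; π[18]=0 (border '')
j=19 s[j]='a': π[19]=0 (border '')
j=20 s[j]='c': π[20]=0 (border '')
j=21 s[j]='b': π[21]=0 (border '')
j=22 s[j]='e': π[22]=0 (border '')
j=23 s[j]='g': π[23]=0 (border '')
j=24 s[j]='e': π[24]=0 (border '')
j=25 s[j]='h': π[25]=0 (border '')
j=26 s[j]='c': π[26]=0 (border '')
j=27 s[j]='b': π[27]=0 (border '')
j=28 s[j]='h': π[28]=0 (border '')
j=29 s[j]='a': π[29]=0 (border '')
j=30 s[j]='e': π[30]=0 (border '')
j=31 s[j]='c': π[31]=0 (border '')
j=32 s[j]='h': π[32]=0 (border '')
j=33 s[j]='h': π[33]=0 (border '')
j=34 s[j]='a': π[34]=0 (border '')
j=35 s[j]='f': π[35]=0 (border '')

[0, 0, 0, 1, 2, 0, 0, 1, 0, 0, 0, 0, 0, 0, 0, 0, 0, 1, 0, 0, 0, 0, 0, 0, 0, 0, 0, 0, 0, 0, 0, 0, 0, 0, 0, 0]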